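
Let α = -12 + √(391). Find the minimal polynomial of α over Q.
m_α(x) = x^2 + 24x - 247

From α + 12 = √(391), squaring gives (α + 12)^2 = 391, i.e. α^2 + 24α + 144 = 391, so α^2 + 24α - 247 = 0. The discriminant of x^2 + 24x - 247 is (24)^2 - 4·(-247) = 576 + 988 = 1564, and 4·(391) is not a perfect square in Q since 391 is squarefree and ≠ 1. Hence x^2 + 24x - 247 is irreducible over Q and is the minimal polynomial of α.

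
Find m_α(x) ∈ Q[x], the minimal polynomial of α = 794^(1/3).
m_α(x) = x^3 - 794

α satisfies α^3 = 794, so x^3 - 794 annihilates α. By the rational root test, a rational root p/q (in lowest terms) of x^3 - 794 would satisfy p^3 = 794 q^3, forcing q = 1 and p^3 = 794; but 794 is not a perfect cube, contradiction. A monic cubic over Q with no rational root is irreducible (any nontrivial factorization would include a linear factor). Hence x^3 - 794 is the minimal polynomial of α, and in particular [Q(α):Q] = 3.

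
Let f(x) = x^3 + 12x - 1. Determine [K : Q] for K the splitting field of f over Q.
[K : Q] = 6

By the rational root test, any rational root of the monic integer polynomial f(x) = x^3 + 12x - 1 must be an integer dividing the constant term -1, i.e. one of ±{1}. Evaluating: f(1) = 12, f(-1) = -14; none is 0, so f has no rational root and is therefore irreducible over Q (a cubic with no linear factor over a field is irreducible). For an irreducible cubic, the Galois group is A_3 or S_3 according as the discriminant disc(f) = -4a^3 - 27b^2 = -4·(12)^3 - 27·(-1)^2 = -6939 is or is not a square in Q. Here disc(f) = -6939 is not a perfect square in Q, so the Galois group of f over Q is not contained in A_3 and must be all of S_3. The splitting field has degree |S_3| = 6 over Q, so [K : Q] = 6.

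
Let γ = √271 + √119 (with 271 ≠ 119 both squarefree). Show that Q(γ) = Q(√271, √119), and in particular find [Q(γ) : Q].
[Q(γ) : Q] = 4 (equivalently, Q(γ) = Q(√271, √119))

Obviously Q(γ) ⊆ Q(√271, √119), and [Q(√271, √119):Q] = 4 (since 271, 119 are distinct squarefree integers > 1 with 32249 not a perfect square). To show equality we compute the minimal polynomial of γ. From γ = √271 + √119: γ^2 = 271 + 2√(32249) + 119 = 390 + 2√(32249), so γ^2 - 390 = 2√(32249); squaring, (γ^2 - 390)^2 = 4·32249, i.e. γ^4 - 780γ^2 + 152100 - 128996 = 0, i.e. γ^4 - 780γ^2 + 23104 = 0. So γ is a root of x^4 - 780x^2 + 23104. This polynomial is irreducible over Q: it has no rational root (each ±√271 ± √119 is irrational), and any factorization into two quadratics over Q would force √(32249) ∈ Q (pairing opposite roots) or √271, √119 ∈ Q (other pairings), all impossible. Hence [Q(γ):Q] = 4 = [Q(√271, √119):Q], so Q(γ) = Q(√271, √119).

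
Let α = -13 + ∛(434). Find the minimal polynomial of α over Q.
m_α(x) = x^3 + 39x^2 + 507x + 1763

Set β = α + 13 = ∛(434), so β^3 = 434. Then (α + 13)^3 - 434 = 0, i.e. α is a root of g(x) = (x + 13)^3 - 434 = x^3 + 39x^2 + 507x + 1763. Since g(x) = h(x + 13) where h(x) = x^3 - 434, and h is irreducible over Q (because 434 is not a perfect cube, so h has no rational root, and a monic cubic with no rational root is irreducible), g is also irreducible (irreducibility is preserved under the substitution x → x + 13). Hence m_α(x) = x^3 + 39x^2 + 507x + 1763.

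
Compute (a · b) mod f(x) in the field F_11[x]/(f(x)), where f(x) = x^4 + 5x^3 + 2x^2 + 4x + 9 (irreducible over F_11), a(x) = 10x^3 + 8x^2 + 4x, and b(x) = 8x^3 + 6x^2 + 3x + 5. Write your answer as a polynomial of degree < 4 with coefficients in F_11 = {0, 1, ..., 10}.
a · b ≡ 5x^3 + 9x^2 + 9 (mod f(x))

Multiply in F_11[x]: a(x)·b(x) = (10x^3 + 8x^2 + 4x)·(8x^3 + 6x^2 + 3x + 5) = 3x^6 + 3x^5 + 10x^3 + 8x^2 + 9x. This has degree ≥ 4, so divide by f(x) over F_11: 3x^6 + 3x^5 + 10x^3 + 8x^2 + 9x = (3x^2 + 10x + 10)·(x^4 + 5x^3 + 2x^2 + 4x + 9) + (5x^3 + 9x^2 + 9). Hence a·b ≡ 5x^3 + 9x^2 + 9 (mod f). (F_11[x]/(f) is a field with 11^4 = 14641 elements since f is irreducible of degree 4.)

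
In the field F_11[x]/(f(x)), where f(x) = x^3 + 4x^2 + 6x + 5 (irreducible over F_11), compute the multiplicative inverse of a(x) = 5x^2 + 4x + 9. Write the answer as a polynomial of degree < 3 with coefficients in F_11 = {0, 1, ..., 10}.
a(x)^(-1) ≡ 3x^2 + 4x + 9 (mod f(x))

Since f is irreducible over F_11, F_11[x]/(f) is a field and a(x) ≠ 0 has an inverse. Apply the extended Euclidean algorithm to f(x) and a(x) in F_11[x]: f(x) = (9x + 9)·a(x) + (10x + 1);  a(x) = (6x + 2)·(10x + 1) + (7). The last nonzero remainder is the constant 7 = gcd(f, a) in F_11. Back-substituting through the division chain expresses 7 = s(x)·a(x) + t(x)·f(x) with s(x) ≡ 10x^2 + 6x + 8 (mod f), so (10x^2 + 6x + 8)·a(x) ≡ 7 (mod f). Multiplying by 7^(-1) ≡ 8 in F_11 gives a(x)^(-1) ≡ 8·(10x^2 + 6x + 8) ≡ 3x^2 + 4x + 9 (mod f). Check: (5x^2 + 4x + 9)·(3x^2 + 4x + 9) = 4x^4 + 10x^3 + 6x + 4 ≡ 1 (mod x^3 + 4x^2 + 6x + 5).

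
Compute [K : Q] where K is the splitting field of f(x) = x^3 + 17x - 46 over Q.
[K : Q] = 6

By the rational root test, any rational root of the monic integer polynomial f(x) = x^3 + 17x - 46 must be an integer dividing the constant term -46, i.e. one of ±{1, 2, 23, 46}. Evaluating: f(1) = -28, f(-1) = -64, f(2) = -4, f(-2) = -88, f(23) = 12512, f(-23) = -12604, f(46) = 98072, f(-46) = -98164; none is 0, so f has no rational root and is therefore irreducible over Q (a cubic with no linear factor over a field is irreducible). For an irreducible cubic, the Galois group is A_3 or S_3 according as the discriminant disc(f) = -4a^3 - 27b^2 = -4·(17)^3 - 27·(-46)^2 = -76784 is or is not a square in Q. Here disc(f) = -76784 is not a perfect square in Q, so the Galois group of f over Q is not contained in A_3 and must be all of S_3. The splitting field has degree |S_3| = 6 over Q, so [K : Q] = 6.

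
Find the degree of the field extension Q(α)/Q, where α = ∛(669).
[Q(α):Q] = 3

The minimal polynomial of α is x^3 - 669, irreducible over Q since 669 is not a perfect cube (so x^3 - 669 has no rational root). Hence [Q(α):Q] = deg(m_α) = 3.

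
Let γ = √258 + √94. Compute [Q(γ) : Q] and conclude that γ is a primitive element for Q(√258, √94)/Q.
[Q(γ) : Q] = 4 (equivalently, Q(γ) = Q(√258, √94))

Obviously Q(γ) ⊆ Q(√258, √94), and [Q(√258, √94):Q] = 4 (since 258, 94 are distinct squarefree integers > 1 with 24252 not a perfect square). To show equality we compute the minimal polynomial of γ. From γ = √258 + √94: γ^2 = 258 + 2√(24252) + 94 = 352 + 2√(24252), so γ^2 - 352 = 2√(24252); squaring, (γ^2 - 352)^2 = 4·24252, i.e. γ^4 - 704γ^2 + 123904 - 97008 = 0, i.e. γ^4 - 704γ^2 + 26896 = 0. So γ is a root of x^4 - 704x^2 + 26896. This polynomial is irreducible over Q: it has no rational root (each ±√258 ± √94 is irrational), and any factorization into two quadratics over Q would force √(24252) ∈ Q (pairing opposite roots) or √258, √94 ∈ Q (other pairings), all impossible. Hence [Q(γ):Q] = 4 = [Q(√258, √94):Q], so Q(γ) = Q(√258, √94).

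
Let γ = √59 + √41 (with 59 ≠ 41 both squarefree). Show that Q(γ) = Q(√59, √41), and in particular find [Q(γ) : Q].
[Q(γ) : Q] = 4 (equivalently, Q(γ) = Q(√59, √41))

Obviously Q(γ) ⊆ Q(√59, √41), and [Q(√59, √41):Q] = 4 (since 59, 41 are distinct squarefree integers > 1 with 2419 not a perfect square). To show equality we compute the minimal polynomial of γ. From γ = √59 + √41: γ^2 = 59 + 2√(2419) + 41 = 100 + 2√(2419), so γ^2 - 100 = 2√(2419); squaring, (γ^2 - 100)^2 = 4·2419, i.e. γ^4 - 200γ^2 + 10000 - 9676 = 0, i.e. γ^4 - 200γ^2 + 324 = 0. So γ is a root of x^4 - 200x^2 + 324. This polynomial is irreducible over Q: it has no rational root (each ±√59 ± √41 is irrational), and any factorization into two quadratics over Q would force √(2419) ∈ Q (pairing opposite roots) or √59, √41 ∈ Q (other pairings), all impossible. Hence [Q(γ):Q] = 4 = [Q(√59, √41):Q], so Q(γ) = Q(√59, √41).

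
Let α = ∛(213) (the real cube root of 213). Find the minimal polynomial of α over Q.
m_α(x) = x^3 - 213

α satisfies α^3 = 213, so x^3 - 213 annihilates α. By the rational root test, a rational root p/q (in lowest terms) of x^3 - 213 would satisfy p^3 = 213 q^3, forcing q = 1 and p^3 = 213; but 213 is not a perfect cube, contradiction. A monic cubic over Q with no rational root is irreducible (any nontrivial factorization would include a linear factor). Hence x^3 - 213 is the minimal polynomial of α, and in particular [Q(α):Q] = 3.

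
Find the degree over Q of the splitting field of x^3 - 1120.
[K : Q] = 6

The roots of x^3 - 1120 are ∛1120, ω∛1120, ω^2∛1120 where ω = e^(2πi/3) is a primitive cube root of unity, so K = Q(∛1120, ω). Now [Q(∛1120):Q] = 3 (since 1120 is not a perfect cube, x^3 - 1120 is irreducible) and [Q(ω):Q] = 2. Both 2 and 3 divide [K:Q], and [K:Q] ≤ 3·2 = 6, so [K:Q] = 6. (Equivalently: Q(∛1120) ⊂ R but ω ∉ R, so [K : Q(∛1120)] = 2.)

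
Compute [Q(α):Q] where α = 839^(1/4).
[Q(α):Q] = 4

α is a root of x^4 - 839. By Eisenstein's criterion at the prime p = 839 (which divides the constant term 839 but p^2 = 703921 does not, since 839 is squarefree), x^4 - 839 is irreducible over Q. Hence [Q(α):Q] = 4.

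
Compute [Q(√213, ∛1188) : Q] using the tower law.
[Q(√213, ∛1188) : Q] = 6

Let L = Q(√213, ∛1188). Since Q(√213) ⊂ L and [Q(√213):Q] = 2, the tower law gives 2 | [L:Q]. Likewise Q(∛1188) ⊂ L with [Q(∛1188):Q] = 3 (because 1188 is not a perfect cube), so 3 | [L:Q]. As gcd(2,3) = 1, [L:Q] is divisible by 6. Conversely L is generated over Q by √213 and ∛1188, so [L:Q] ≤ 2·3 = 6. Therefore [Q(√213, ∛1188) : Q] = 6.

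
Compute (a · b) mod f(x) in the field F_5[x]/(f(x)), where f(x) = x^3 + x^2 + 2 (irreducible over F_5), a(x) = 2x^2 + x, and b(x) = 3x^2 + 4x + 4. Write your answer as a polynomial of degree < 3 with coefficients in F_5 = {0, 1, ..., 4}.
a · b ≡ 2x^2 + 2x (mod f(x))

Multiply in F_5[x]: a(x)·b(x) = (2x^2 + x)·(3x^2 + 4x + 4) = x^4 + x^3 + 2x^2 + 4x. This has degree ≥ 3, so divide by f(x) over F_5: x^4 + x^3 + 2x^2 + 4x = (x)·(x^3 + x^2 + 2) + (2x^2 + 2x). Hence a·b ≡ 2x^2 + 2x (mod f). (F_5[x]/(f) is a field with 5^3 = 125 elements since f is irreducible of degree 3.)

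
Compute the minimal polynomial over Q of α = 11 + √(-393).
m_α(x) = x^2 - 22x + 514

From α - 11 = √(-393), squaring gives (α - 11)^2 = -393, i.e. α^2 - 22α + 121 = -393, so α^2 - 22α + 514 = 0. The discriminant of x^2 - 22x + 514 is (-22)^2 - 4·(514) = 484 - 2056 = -1572, and 4·(-393) is not a perfect square in Q since -393 is squarefree and ≠ 1. Hence x^2 - 22x + 514 is irreducible over Q and is the minimal polynomial of α.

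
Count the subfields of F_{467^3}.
F_{467^3} has 2 subfields

The subfields of F_{p^n} are exactly the fields F_{p^d} for d | n (each is the fixed field of the unique index-d subgroup of Gal(F_{p^n}/F_p) ≅ Z/nZ). The divisors of n = 3 are {1, 3}, giving 2 subfields: F_{467^1}, F_{467^3}.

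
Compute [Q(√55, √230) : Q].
[Q(√55, √230) : Q] = 4

[Q(√55):Q] = 2 (min poly x^2 - 55, irreducible since 55 is squarefree > 1). For the top step, suppose √230 ∈ Q(√55), say √230 = c + d√55 with c, d ∈ Q. Squaring: 230 = c^2 + 55d^2 + 2cd√55. Since √55 ∉ Q this forces 2cd = 0. If d = 0 then √230 = c ∈ Q, contradicting 230 squarefree > 1. If c = 0 then 230 = 55d^2, so 55·230 = (55d)^2 is a perfect square in Q — but 55·230 = 12650 is not a perfect square (since 55 and 230 are distinct squarefree integers). Contradiction. Hence √230 ∉ Q(√55), so x^2 - 230 stays irreducible over Q(√55) and [Q(√55, √230) : Q(√55)] = 2. By the tower law, [Q(√55, √230) : Q] = 2 · 2 = 4.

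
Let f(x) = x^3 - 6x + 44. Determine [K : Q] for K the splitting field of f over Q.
[K : Q] = 6

By the rational root test, any rational root of the monic integer polynomial f(x) = x^3 - 6x + 44 must be an integer dividing the constant term 44, i.e. one of ±{1, 2, 4, 11, 22, 44}. Evaluating: f(1) = 39, f(-1) = 49, f(2) = 40, f(-2) = 48, f(4) = 84, f(-4) = 4, f(11) = 1309, f(-11) = -1221, f(22) = 10560, f(-22) = -10472, f(44) = 84964, f(-44) = -84876; none is 0, so f has no rational root and is therefore irreducible over Q (a cubic with no linear factor over a field is irreducible). For an irreducible cubic, the Galois group is A_3 or S_3 according as the discriminant disc(f) = -4a^3 - 27b^2 = -4·(-6)^3 - 27·(44)^2 = -51408 is or is not a square in Q. Here disc(f) = -51408 is not a perfect square in Q, so the Galois group of f over Q is not contained in A_3 and must be all of S_3. The splitting field has degree |S_3| = 6 over Q, so [K : Q] = 6.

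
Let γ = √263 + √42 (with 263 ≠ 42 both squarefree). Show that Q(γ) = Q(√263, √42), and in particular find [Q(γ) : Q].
[Q(γ) : Q] = 4 (equivalently, Q(γ) = Q(√263, √42))

Obviously Q(γ) ⊆ Q(√263, √42), and [Q(√263, √42):Q] = 4 (since 263, 42 are distinct squarefree integers > 1 with 11046 not a perfect square). To show equality we compute the minimal polynomial of γ. From γ = √263 + √42: γ^2 = 263 + 2√(11046) + 42 = 305 + 2√(11046), so γ^2 - 305 = 2√(11046); squaring, (γ^2 - 305)^2 = 4·11046, i.e. γ^4 - 610γ^2 + 93025 - 44184 = 0, i.e. γ^4 - 610γ^2 + 48841 = 0. So γ is a root of x^4 - 610x^2 + 48841. This polynomial is irreducible over Q: it has no rational root (each ±√263 ± √42 is irrational), and any factorization into two quadratics over Q would force √(11046) ∈ Q (pairing opposite roots) or √263, √42 ∈ Q (other pairings), all impossible. Hence [Q(γ):Q] = 4 = [Q(√263, √42):Q], so Q(γ) = Q(√263, √42).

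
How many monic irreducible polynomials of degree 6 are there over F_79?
There are 40514492720 monic irreducible polynomials of degree 6 over F_79

Each element of F_{79^6} that lies in no proper subfield is a root of exactly one monic irreducible of degree 6 over F_79, and each such polynomial has 6 distinct roots in F_{79^6}. By Möbius inversion the count is N_79(6) = (1/6) Σ_{d|6} μ(6/d) · 79^d = (1/6)(μ(6)·79^1 + μ(3)·79^2 + μ(2)·79^3 + μ(1)·79^6) = 243086956320/6 = 40514492720.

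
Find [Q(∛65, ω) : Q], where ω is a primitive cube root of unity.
[Q(∛65, ω) : Q] = 6

[Q(∛65):Q] = 3 (min poly x^3 - 65, irreducible since 65 is not a perfect cube). [Q(ω):Q] = 2 (min poly x^2 + x + 1). Since Q(∛65) ⊂ R and ω ∉ R, we have ω ∉ Q(∛65), so x^2 + x + 1 remains irreducible over Q(∛65) and [Q(∛65, ω) : Q(∛65)] = 2. By the tower law, [Q(∛65, ω) : Q] = 3 · 2 = 6. (In fact Q(∛65, ω) is the splitting field of x^3 - 65 over Q.)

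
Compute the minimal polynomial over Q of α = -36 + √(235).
m_α(x) = x^2 + 72x + 1061

From α + 36 = √(235), squaring gives (α + 36)^2 = 235, i.e. α^2 + 72α + 1296 = 235, so α^2 + 72α + 1061 = 0. The discriminant of x^2 + 72x + 1061 is (72)^2 - 4·(1061) = 5184 - 4244 = 940, and 4·(235) is not a perfect square in Q since 235 is squarefree and ≠ 1. Hence x^2 + 72x + 1061 is irreducible over Q and is the minimal polynomial of α.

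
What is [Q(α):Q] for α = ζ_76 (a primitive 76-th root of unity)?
[Q(α):Q] = 36

The minimal polynomial of ζ_76 over Q is the 76-th cyclotomic polynomial Φ_76(x), which is irreducible over Q and has degree φ(76) = 36. Hence [Q(α):Q] = φ(76) = 36.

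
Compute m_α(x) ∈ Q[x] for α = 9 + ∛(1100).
m_α(x) = x^3 - 27x^2 + 243x - 1829

Set β = α - 9 = ∛(1100), so β^3 = 1100. Then (α - 9)^3 - 1100 = 0, i.e. α is a root of g(x) = (x - 9)^3 - 1100 = x^3 - 27x^2 + 243x - 1829. Since g(x) = h(x - 9) where h(x) = x^3 - 1100, and h is irreducible over Q (because 1100 is not a perfect cube, so h has no rational root, and a monic cubic with no rational root is irreducible), g is also irreducible (irreducibility is preserved under the substitution x → x - 9). Hence m_α(x) = x^3 - 27x^2 + 243x - 1829.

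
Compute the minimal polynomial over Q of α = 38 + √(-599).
m_α(x) = x^2 - 76x + 2043

From α - 38 = √(-599), squaring gives (α - 38)^2 = -599, i.e. α^2 - 76α + 1444 = -599, so α^2 - 76α + 2043 = 0. The discriminant of x^2 - 76x + 2043 is (-76)^2 - 4·(2043) = 5776 - 8172 = -2396, and 4·(-599) is not a perfect square in Q since -599 is squarefree and ≠ 1. Hence x^2 - 76x + 2043 is irreducible over Q and is the minimal polynomial of α.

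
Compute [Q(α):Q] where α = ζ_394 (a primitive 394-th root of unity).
[Q(α):Q] = 196

The minimal polynomial of ζ_394 over Q is the 394-th cyclotomic polynomial Φ_394(x), which is irreducible over Q and has degree φ(394) = 196. Hence [Q(α):Q] = φ(394) = 196.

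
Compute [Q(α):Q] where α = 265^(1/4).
[Q(α):Q] = 4

α is a root of x^4 - 265. By Eisenstein's criterion at the prime p = 5 (which divides the constant term 265 but p^2 = 25 does not, since 265 is squarefree), x^4 - 265 is irreducible over Q. Hence [Q(α):Q] = 4.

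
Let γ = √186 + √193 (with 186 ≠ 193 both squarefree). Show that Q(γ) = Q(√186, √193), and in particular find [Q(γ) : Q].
[Q(γ) : Q] = 4 (equivalently, Q(γ) = Q(√186, √193))

Obviously Q(γ) ⊆ Q(√186, √193), and [Q(√186, √193):Q] = 4 (since 186, 193 are distinct squarefree integers > 1 with 35898 not a perfect square). To show equality we compute the minimal polynomial of γ. From γ = √186 + √193: γ^2 = 186 + 2√(35898) + 193 = 379 + 2√(35898), so γ^2 - 379 = 2√(35898); squaring, (γ^2 - 379)^2 = 4·35898, i.e. γ^4 - 758γ^2 + 143641 - 143592 = 0, i.e. γ^4 - 758γ^2 + 49 = 0. So γ is a root of x^4 - 758x^2 + 49. This polynomial is irreducible over Q: it has no rational root (each ±√186 ± √193 is irrational), and any factorization into two quadratics over Q would force √(35898) ∈ Q (pairing opposite roots) or √186, √193 ∈ Q (other pairings), all impossible. Hence [Q(γ):Q] = 4 = [Q(√186, √193):Q], so Q(γ) = Q(√186, √193).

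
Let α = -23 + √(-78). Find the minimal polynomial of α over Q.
m_α(x) = x^2 + 46x + 607

From α + 23 = √(-78), squaring gives (α + 23)^2 = -78, i.e. α^2 + 46α + 529 = -78, so α^2 + 46α + 607 = 0. The discriminant of x^2 + 46x + 607 is (46)^2 - 4·(607) = 2116 - 2428 = -312, and 4·(-78) is not a perfect square in Q since -78 is squarefree and ≠ 1. Hence x^2 + 46x + 607 is irreducible over Q and is the minimal polynomial of α.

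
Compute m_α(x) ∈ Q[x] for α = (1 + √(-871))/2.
m_α(x) = x^2 - x + 218

From 2α - 1 = √(-871), squaring gives (2α - 1)^2 = -871, i.e. 4α^2 - 4α + 1 = -871, so α^2 - α + (1 + 871)/4 = 0. Since -871 ≡ 1 (mod 4), (1 + 871)/4 = 218 ∈ Z. The polynomial x^2 - x + 218 has discriminant 1 - 4·(218) = -871, which is not a perfect square in Q (d = -871 is squarefree and ≠ 1), so x^2 - x + 218 is irreducible over Q. It is the minimal polynomial of α.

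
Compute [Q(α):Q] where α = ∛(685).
[Q(α):Q] = 3

The minimal polynomial of α is x^3 - 685, irreducible over Q since 685 is not a perfect cube (so x^3 - 685 has no rational root). Hence [Q(α):Q] = deg(m_α) = 3.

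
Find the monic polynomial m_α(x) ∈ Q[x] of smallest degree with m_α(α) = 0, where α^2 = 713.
m_α(x) = x^2 - 713

α satisfies α^2 - 713 = 0, so x^2 - 713 annihilates α. Since d = 713 is squarefree and ≠ 1, it is not a perfect square in Q, so x^2 - 713 has no rational root and is therefore irreducible over Q (a degree-2 polynomial over a field is irreducible iff it has no root). Hence m_α(x) = x^2 - 713.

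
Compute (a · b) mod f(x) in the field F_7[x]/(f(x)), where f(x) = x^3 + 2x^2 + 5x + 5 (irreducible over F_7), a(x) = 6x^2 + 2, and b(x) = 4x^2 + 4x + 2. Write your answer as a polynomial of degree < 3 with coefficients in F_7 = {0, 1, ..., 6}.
a · b ≡ 4x^2 + x + 5 (mod f(x))

Multiply in F_7[x]: a(x)·b(x) = (6x^2 + 2)·(4x^2 + 4x + 2) = 3x^4 + 3x^3 + 6x^2 + x + 4. This has degree ≥ 3, so divide by f(x) over F_7: 3x^4 + 3x^3 + 6x^2 + x + 4 = (3x + 4)·(x^3 + 2x^2 + 5x + 5) + (4x^2 + x + 5). Hence a·b ≡ 4x^2 + x + 5 (mod f). (F_7[x]/(f) is a field with 7^3 = 343 elements since f is irreducible of degree 3.)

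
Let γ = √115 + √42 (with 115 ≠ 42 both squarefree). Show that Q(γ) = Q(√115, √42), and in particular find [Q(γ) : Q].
[Q(γ) : Q] = 4 (equivalently, Q(γ) = Q(√115, √42))

Obviously Q(γ) ⊆ Q(√115, √42), and [Q(√115, √42):Q] = 4 (since 115, 42 are distinct squarefree integers > 1 with 4830 not a perfect square). To show equality we compute the minimal polynomial of γ. From γ = √115 + √42: γ^2 = 115 + 2√(4830) + 42 = 157 + 2√(4830), so γ^2 - 157 = 2√(4830); squaring, (γ^2 - 157)^2 = 4·4830, i.e. γ^4 - 314γ^2 + 24649 - 19320 = 0, i.e. γ^4 - 314γ^2 + 5329 = 0. So γ is a root of x^4 - 314x^2 + 5329. This polynomial is irreducible over Q: it has no rational root (each ±√115 ± √42 is irrational), and any factorization into two quadratics over Q would force √(4830) ∈ Q (pairing opposite roots) or √115, √42 ∈ Q (other pairings), all impossible. Hence [Q(γ):Q] = 4 = [Q(√115, √42):Q], so Q(γ) = Q(√115, √42).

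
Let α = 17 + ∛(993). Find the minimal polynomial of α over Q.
m_α(x) = x^3 - 51x^2 + 867x - 5906

Set β = α - 17 = ∛(993), so β^3 = 993. Then (α - 17)^3 - 993 = 0, i.e. α is a root of g(x) = (x - 17)^3 - 993 = x^3 - 51x^2 + 867x - 5906. Since g(x) = h(x - 17) where h(x) = x^3 - 993, and h is irreducible over Q (because 993 is not a perfect cube, so h has no rational root, and a monic cubic with no rational root is irreducible), g is also irreducible (irreducibility is preserved under the substitution x → x - 17). Hence m_α(x) = x^3 - 51x^2 + 867x - 5906.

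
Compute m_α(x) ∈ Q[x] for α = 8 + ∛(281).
m_α(x) = x^3 - 24x^2 + 192x - 793

Set β = α - 8 = ∛(281), so β^3 = 281. Then (α - 8)^3 - 281 = 0, i.e. α is a root of g(x) = (x - 8)^3 - 281 = x^3 - 24x^2 + 192x - 793. Since g(x) = h(x - 8) where h(x) = x^3 - 281, and h is irreducible over Q (because 281 is not a perfect cube, so h has no rational root, and a monic cubic with no rational root is irreducible), g is also irreducible (irreducibility is preserved under the substitution x → x - 8). Hence m_α(x) = x^3 - 24x^2 + 192x - 793.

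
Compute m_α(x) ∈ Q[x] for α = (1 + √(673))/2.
m_α(x) = x^2 - x - 168

From 2α - 1 = √(673), squaring gives (2α - 1)^2 = 673, i.e. 4α^2 - 4α + 1 = 673, so α^2 - α + (1 - 673)/4 = 0. Since 673 ≡ 1 (mod 4), (1 - 673)/4 = -168 ∈ Z. The polynomial x^2 - x - 168 has discriminant 1 - 4·(-168) = 673, which is not a perfect square in Q (d = 673 is squarefree and ≠ 1), so x^2 - x - 168 is irreducible over Q. It is the minimal polynomial of α.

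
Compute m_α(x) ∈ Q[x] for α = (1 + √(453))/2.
m_α(x) = x^2 - x - 113

From 2α - 1 = √(453), squaring gives (2α - 1)^2 = 453, i.e. 4α^2 - 4α + 1 = 453, so α^2 - α + (1 - 453)/4 = 0. Since 453 ≡ 1 (mod 4), (1 - 453)/4 = -113 ∈ Z. The polynomial x^2 - x - 113 has discriminant 1 - 4·(-113) = 453, which is not a perfect square in Q (d = 453 is squarefree and ≠ 1), so x^2 - x - 113 is irreducible over Q. It is the minimal polynomial of α.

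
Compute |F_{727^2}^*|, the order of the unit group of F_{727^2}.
|F_{727^2}^*| = 528528

F_{727^2} has 727^2 = 528529 elements; its multiplicative group consists of all nonzero elements, so |F_{727^2}^*| = 528529 - 1 = 528528. (It is cyclic since any finite subgroup of the multiplicative group of a field is cyclic.)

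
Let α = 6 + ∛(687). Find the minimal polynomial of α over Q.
m_α(x) = x^3 - 18x^2 + 108x - 903

Set β = α - 6 = ∛(687), so β^3 = 687. Then (α - 6)^3 - 687 = 0, i.e. α is a root of g(x) = (x - 6)^3 - 687 = x^3 - 18x^2 + 108x - 903. Since g(x) = h(x - 6) where h(x) = x^3 - 687, and h is irreducible over Q (because 687 is not a perfect cube, so h has no rational root, and a monic cubic with no rational root is irreducible), g is also irreducible (irreducibility is preserved under the substitution x → x - 6). Hence m_α(x) = x^3 - 18x^2 + 108x - 903.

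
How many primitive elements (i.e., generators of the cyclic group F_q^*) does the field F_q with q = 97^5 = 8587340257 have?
There are φ(8587340256) = 2518272000 primitive elements

F_q^* is cyclic of order q - 1 = 8587340256. A cyclic group of order m has exactly φ(m) generators. Here m = 8587340256 = 2^5 · 3 · 11 · 31 · 262321, so the number of primitive elements is φ(8587340256) = 2518272000.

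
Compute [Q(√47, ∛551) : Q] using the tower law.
[Q(√47, ∛551) : Q] = 6

Let L = Q(√47, ∛551). Since Q(√47) ⊂ L and [Q(√47):Q] = 2, the tower law gives 2 | [L:Q]. Likewise Q(∛551) ⊂ L with [Q(∛551):Q] = 3 (because 551 is not a perfect cube), so 3 | [L:Q]. As gcd(2,3) = 1, [L:Q] is divisible by 6. Conversely L is generated over Q by √47 and ∛551, so [L:Q] ≤ 2·3 = 6. Therefore [Q(√47, ∛551) : Q] = 6.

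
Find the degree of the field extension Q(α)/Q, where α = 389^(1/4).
[Q(α):Q] = 4

α is a root of x^4 - 389. By Eisenstein's criterion at the prime p = 389 (which divides the constant term 389 but p^2 = 151321 does not, since 389 is squarefree), x^4 - 389 is irreducible over Q. Hence [Q(α):Q] = 4.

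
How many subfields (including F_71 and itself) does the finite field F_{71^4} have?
F_{71^4} has 3 subfields

The subfields of F_{p^n} are exactly the fields F_{p^d} for d | n (each is the fixed field of the unique index-d subgroup of Gal(F_{p^n}/F_p) ≅ Z/nZ). The divisors of n = 4 are {1, 2, 4}, giving 3 subfields: F_{71^1}, F_{71^2}, F_{71^4}.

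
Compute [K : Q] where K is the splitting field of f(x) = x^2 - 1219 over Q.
[K : Q] = 2

f(x) = x^2 - 1219 factors as (x - √1219)(x + √1219). The splitting field is K = Q(√1219). Since 1219 is squarefree and > 1, it is not a perfect square, so x^2 - 1219 is irreducible over Q and [Q(√1219) : Q] = 2. Hence [K : Q] = 2.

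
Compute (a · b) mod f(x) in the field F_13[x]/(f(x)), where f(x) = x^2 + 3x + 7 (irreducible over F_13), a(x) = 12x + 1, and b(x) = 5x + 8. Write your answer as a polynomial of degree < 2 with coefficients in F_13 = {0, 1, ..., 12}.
a · b ≡ 12x + 4 (mod f(x))

Multiply in F_13[x]: a(x)·b(x) = (12x + 1)·(5x + 8) = 8x^2 + 10x + 8. This has degree ≥ 2, so divide by f(x) over F_13: 8x^2 + 10x + 8 = (8)·(x^2 + 3x + 7) + (12x + 4). Hence a·b ≡ 12x + 4 (mod f). (F_13[x]/(f) is a field with 13^2 = 169 elements since f is irreducible of degree 2.)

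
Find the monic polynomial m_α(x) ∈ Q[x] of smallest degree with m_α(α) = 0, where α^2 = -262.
m_α(x) = x^2 + 262

α satisfies α^2 + 262 = 0, so x^2 + 262 annihilates α. Since d = -262 is squarefree and ≠ 1, it is not a perfect square in Q, so x^2 + 262 has no rational root and is therefore irreducible over Q (a degree-2 polynomial over a field is irreducible iff it has no root). Hence m_α(x) = x^2 + 262.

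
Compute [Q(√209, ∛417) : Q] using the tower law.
[Q(√209, ∛417) : Q] = 6

Let L = Q(√209, ∛417). Since Q(√209) ⊂ L and [Q(√209):Q] = 2, the tower law gives 2 | [L:Q]. Likewise Q(∛417) ⊂ L with [Q(∛417):Q] = 3 (because 417 is not a perfect cube), so 3 | [L:Q]. As gcd(2,3) = 1, [L:Q] is divisible by 6. Conversely L is generated over Q by √209 and ∛417, so [L:Q] ≤ 2·3 = 6. Therefore [Q(√209, ∛417) : Q] = 6.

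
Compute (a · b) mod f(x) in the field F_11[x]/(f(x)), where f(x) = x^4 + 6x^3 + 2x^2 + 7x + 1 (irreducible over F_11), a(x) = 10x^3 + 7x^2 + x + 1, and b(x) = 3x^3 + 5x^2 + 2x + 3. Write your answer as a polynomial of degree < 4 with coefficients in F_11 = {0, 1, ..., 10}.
a · b ≡ 9x^3 + 7x^2 + 5x (mod f(x))

Multiply in F_11[x]: a(x)·b(x) = (10x^3 + 7x^2 + x + 1)·(3x^3 + 5x^2 + 2x + 3) = 8x^6 + 5x^5 + 3x^4 + 8x^3 + 6x^2 + 5x + 3. This has degree ≥ 4, so divide by f(x) over F_11: 8x^6 + 5x^5 + 3x^4 + 8x^3 + 6x^2 + 5x + 3 = (8x^2 + x + 3)·(x^4 + 6x^3 + 2x^2 + 7x + 1) + (9x^3 + 7x^2 + 5x). Hence a·b ≡ 9x^3 + 7x^2 + 5x (mod f). (F_11[x]/(f) is a field with 11^4 = 14641 elements since f is irreducible of degree 4.)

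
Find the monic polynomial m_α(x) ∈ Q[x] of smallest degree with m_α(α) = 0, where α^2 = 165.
m_α(x) = x^2 - 165

α satisfies α^2 - 165 = 0, so x^2 - 165 annihilates α. Since d = 165 is squarefree and ≠ 1, it is not a perfect square in Q, so x^2 - 165 has no rational root and is therefore irreducible over Q (a degree-2 polynomial over a field is irreducible iff it has no root). Hence m_α(x) = x^2 - 165.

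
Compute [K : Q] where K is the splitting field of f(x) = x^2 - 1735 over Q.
[K : Q] = 2

f(x) = x^2 - 1735 factors as (x - √1735)(x + √1735). The splitting field is K = Q(√1735). Since 1735 is squarefree and > 1, it is not a perfect square, so x^2 - 1735 is irreducible over Q and [Q(√1735) : Q] = 2. Hence [K : Q] = 2.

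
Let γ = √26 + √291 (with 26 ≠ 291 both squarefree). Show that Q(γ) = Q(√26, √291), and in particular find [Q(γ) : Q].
[Q(γ) : Q] = 4 (equivalently, Q(γ) = Q(√26, √291))

Obviously Q(γ) ⊆ Q(√26, √291), and [Q(√26, √291):Q] = 4 (since 26, 291 are distinct squarefree integers > 1 with 7566 not a perfect square). To show equality we compute the minimal polynomial of γ. From γ = √26 + √291: γ^2 = 26 + 2√(7566) + 291 = 317 + 2√(7566), so γ^2 - 317 = 2√(7566); squaring, (γ^2 - 317)^2 = 4·7566, i.e. γ^4 - 634γ^2 + 100489 - 30264 = 0, i.e. γ^4 - 634γ^2 + 70225 = 0. So γ is a root of x^4 - 634x^2 + 70225. This polynomial is irreducible over Q: it has no rational root (each ±√26 ± √291 is irrational), and any factorization into two quadratics over Q would force √(7566) ∈ Q (pairing opposite roots) or √26, √291 ∈ Q (other pairings), all impossible. Hence [Q(γ):Q] = 4 = [Q(√26, √291):Q], so Q(γ) = Q(√26, √291).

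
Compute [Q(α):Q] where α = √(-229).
[Q(α):Q] = 2

[Q(α):Q] equals the degree of the minimal polynomial of α. Here α^2 = -229 and x^2 + 229 is irreducible (d = -229 is squarefree, ≠ 1, hence not a square), so deg(m_α) = 2. Thus [Q(α):Q] = 2.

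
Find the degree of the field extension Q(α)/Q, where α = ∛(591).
[Q(α):Q] = 3

The minimal polynomial of α is x^3 - 591, irreducible over Q since 591 is not a perfect cube (so x^3 - 591 has no rational root). Hence [Q(α):Q] = deg(m_α) = 3.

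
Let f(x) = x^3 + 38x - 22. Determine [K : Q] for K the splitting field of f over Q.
[K : Q] = 6

By the rational root test, any rational root of the monic integer polynomial f(x) = x^3 + 38x - 22 must be an integer dividing the constant term -22, i.e. one of ±{1, 2, 11, 22}. Evaluating: f(1) = 17, f(-1) = -61, f(2) = 62, f(-2) = -106, f(11) = 1727, f(-11) = -1771, f(22) = 11462, f(-22) = -11506; none is 0, so f has no rational root and is therefore irreducible over Q (a cubic with no linear factor over a field is irreducible). For an irreducible cubic, the Galois group is A_3 or S_3 according as the discriminant disc(f) = -4a^3 - 27b^2 = -4·(38)^3 - 27·(-22)^2 = -232556 is or is not a square in Q. Here disc(f) = -232556 is not a perfect square in Q, so the Galois group of f over Q is not contained in A_3 and must be all of S_3. The splitting field has degree |S_3| = 6 over Q, so [K : Q] = 6.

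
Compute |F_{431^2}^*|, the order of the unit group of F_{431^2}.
|F_{431^2}^*| = 185760

F_{431^2} has 431^2 = 185761 elements; its multiplicative group consists of all nonzero elements, so |F_{431^2}^*| = 185761 - 1 = 185760. (It is cyclic since any finite subgroup of the multiplicative group of a field is cyclic.)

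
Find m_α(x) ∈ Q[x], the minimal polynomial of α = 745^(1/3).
m_α(x) = x^3 - 745

α satisfies α^3 = 745, so x^3 - 745 annihilates α. By the rational root test, a rational root p/q (in lowest terms) of x^3 - 745 would satisfy p^3 = 745 q^3, forcing q = 1 and p^3 = 745; but 745 is not a perfect cube, contradiction. A monic cubic over Q with no rational root is irreducible (any nontrivial factorization would include a linear factor). Hence x^3 - 745 is the minimal polynomial of α, and in particular [Q(α):Q] = 3.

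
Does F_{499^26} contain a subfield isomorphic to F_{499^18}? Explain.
No: F_{499^18} is not a subfield of F_{499^26}

F_{p^m} embeds in F_{p^n} iff m | n. Here 18 ∤ 26 (since 26 = 1·18 + 8 with remainder 8 ≠ 0), so F_{499^18} is not a subfield of F_{499^26}. Equivalently: if it were, the tower law would give 18 = [F_{499^18}:F_499] dividing [F_{499^26}:F_499] = 26, contradiction.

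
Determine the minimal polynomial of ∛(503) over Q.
m_α(x) = x^3 - 503

α satisfies α^3 = 503, so x^3 - 503 annihilates α. By the rational root test, a rational root p/q (in lowest terms) of x^3 - 503 would satisfy p^3 = 503 q^3, forcing q = 1 and p^3 = 503; but 503 is not a perfect cube, contradiction. A monic cubic over Q with no rational root is irreducible (any nontrivial factorization would include a linear factor). Hence x^3 - 503 is the minimal polynomial of α, and in particular [Q(α):Q] = 3.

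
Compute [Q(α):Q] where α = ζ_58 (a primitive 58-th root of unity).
[Q(α):Q] = 28

The minimal polynomial of ζ_58 over Q is the 58-th cyclotomic polynomial Φ_58(x), which is irreducible over Q and has degree φ(58) = 28. Hence [Q(α):Q] = φ(58) = 28.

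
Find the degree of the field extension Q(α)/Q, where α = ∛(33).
[Q(α):Q] = 3

The minimal polynomial of α is x^3 - 33, irreducible over Q since 33 is not a perfect cube (so x^3 - 33 has no rational root). Hence [Q(α):Q] = deg(m_α) = 3.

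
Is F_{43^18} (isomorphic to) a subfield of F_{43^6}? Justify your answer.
No: F_{43^18} is not a subfield of F_{43^6}

F_{p^m} embeds in F_{p^n} iff m | n. Here 18 ∤ 6 (since 6 = 0·18 + 6 with remainder 6 ≠ 0), so F_{43^18} is not a subfield of F_{43^6}. Equivalently: if it were, the tower law would give 18 = [F_{43^18}:F_43] dividing [F_{43^6}:F_43] = 6, contradiction.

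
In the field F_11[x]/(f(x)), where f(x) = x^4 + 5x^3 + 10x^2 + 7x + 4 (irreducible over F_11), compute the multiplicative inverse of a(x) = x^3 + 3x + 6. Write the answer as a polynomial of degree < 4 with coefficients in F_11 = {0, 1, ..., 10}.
a(x)^(-1) ≡ 7x^3 + x^2 + x + 10 (mod f(x))

Since f is irreducible over F_11, F_11[x]/(f) is a field and a(x) ≠ 0 has an inverse. Apply the extended Euclidean algorithm to f(x) and a(x) in F_11[x]: f(x) = (x + 5)·a(x) + (7x^2 + 8x + 7);  a(x) = (8x + 5)·(7x^2 + 8x + 7) + (6x + 4);  (7x^2 + 8x + 7) = (3x + 3)·(6x + 4) + (6). The last nonzero remainder is the constant 6 = gcd(f, a) in F_11. Back-substituting through the division chain expresses 6 = s(x)·a(x) + t(x)·f(x) with s(x) ≡ 9x^3 + 6x^2 + 6x + 5 (mod f), so (9x^3 + 6x^2 + 6x + 5)·a(x) ≡ 6 (mod f). Multiplying by 6^(-1) ≡ 2 in F_11 gives a(x)^(-1) ≡ 2·(9x^3 + 6x^2 + 6x + 5) ≡ 7x^3 + x^2 + x + 10 (mod f). Check: (x^3 + 3x + 6)·(7x^3 + x^2 + x + 10) = 7x^6 + x^5 + 9x^2 + 3x + 5 ≡ 1 (mod x^4 + 5x^3 + 10x^2 + 7x + 4).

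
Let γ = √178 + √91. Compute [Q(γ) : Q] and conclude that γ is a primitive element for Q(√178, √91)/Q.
[Q(γ) : Q] = 4 (equivalently, Q(γ) = Q(√178, √91))

Obviously Q(γ) ⊆ Q(√178, √91), and [Q(√178, √91):Q] = 4 (since 178, 91 are distinct squarefree integers > 1 with 16198 not a perfect square). To show equality we compute the minimal polynomial of γ. From γ = √178 + √91: γ^2 = 178 + 2√(16198) + 91 = 269 + 2√(16198), so γ^2 - 269 = 2√(16198); squaring, (γ^2 - 269)^2 = 4·16198, i.e. γ^4 - 538γ^2 + 72361 - 64792 = 0, i.e. γ^4 - 538γ^2 + 7569 = 0. So γ is a root of x^4 - 538x^2 + 7569. This polynomial is irreducible over Q: it has no rational root (each ±√178 ± √91 is irrational), and any factorization into two quadratics over Q would force √(16198) ∈ Q (pairing opposite roots) or √178, √91 ∈ Q (other pairings), all impossible. Hence [Q(γ):Q] = 4 = [Q(√178, √91):Q], so Q(γ) = Q(√178, √91).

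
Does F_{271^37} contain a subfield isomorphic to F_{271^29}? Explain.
No: F_{271^29} is not a subfield of F_{271^37}

F_{p^m} embeds in F_{p^n} iff m | n. Here 29 ∤ 37 (since 37 = 1·29 + 8 with remainder 8 ≠ 0), so F_{271^29} is not a subfield of F_{271^37}. Equivalently: if it were, the tower law would give 29 = [F_{271^29}:F_271] dividing [F_{271^37}:F_271] = 37, contradiction.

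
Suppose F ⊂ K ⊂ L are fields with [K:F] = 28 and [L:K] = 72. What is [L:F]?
[L:F] = 2016

The tower law says that for any tower of field extensions F ⊂ K ⊂ L with finite degrees, [L:F] = [L:K] · [K:F]. Here this gives [L:F] = 72 · 28 = 2016.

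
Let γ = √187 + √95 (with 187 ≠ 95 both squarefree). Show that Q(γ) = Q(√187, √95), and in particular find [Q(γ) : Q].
[Q(γ) : Q] = 4 (equivalently, Q(γ) = Q(√187, √95))

Obviously Q(γ) ⊆ Q(√187, √95), and [Q(√187, √95):Q] = 4 (since 187, 95 are distinct squarefree integers > 1 with 17765 not a perfect square). To show equality we compute the minimal polynomial of γ. From γ = √187 + √95: γ^2 = 187 + 2√(17765) + 95 = 282 + 2√(17765), so γ^2 - 282 = 2√(17765); squaring, (γ^2 - 282)^2 = 4·17765, i.e. γ^4 - 564γ^2 + 79524 - 71060 = 0, i.e. γ^4 - 564γ^2 + 8464 = 0. So γ is a root of x^4 - 564x^2 + 8464. This polynomial is irreducible over Q: it has no rational root (each ±√187 ± √95 is irrational), and any factorization into two quadratics over Q would force √(17765) ∈ Q (pairing opposite roots) or √187, √95 ∈ Q (other pairings), all impossible. Hence [Q(γ):Q] = 4 = [Q(√187, √95):Q], so Q(γ) = Q(√187, √95).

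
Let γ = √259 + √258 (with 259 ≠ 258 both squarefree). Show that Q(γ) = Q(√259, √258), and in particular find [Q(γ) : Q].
[Q(γ) : Q] = 4 (equivalently, Q(γ) = Q(√259, √258))

Obviously Q(γ) ⊆ Q(√259, √258), and [Q(√259, √258):Q] = 4 (since 259, 258 are distinct squarefree integers > 1 with 66822 not a perfect square). To show equality we compute the minimal polynomial of γ. From γ = √259 + √258: γ^2 = 259 + 2√(66822) + 258 = 517 + 2√(66822), so γ^2 - 517 = 2√(66822); squaring, (γ^2 - 517)^2 = 4·66822, i.e. γ^4 - 1034γ^2 + 267289 - 267288 = 0, i.e. γ^4 - 1034γ^2 + 1 = 0. So γ is a root of x^4 - 1034x^2 + 1. This polynomial is irreducible over Q: it has no rational root (each ±√259 ± √258 is irrational), and any factorization into two quadratics over Q would force √(66822) ∈ Q (pairing opposite roots) or √259, √258 ∈ Q (other pairings), all impossible. Hence [Q(γ):Q] = 4 = [Q(√259, √258):Q], so Q(γ) = Q(√259, √258).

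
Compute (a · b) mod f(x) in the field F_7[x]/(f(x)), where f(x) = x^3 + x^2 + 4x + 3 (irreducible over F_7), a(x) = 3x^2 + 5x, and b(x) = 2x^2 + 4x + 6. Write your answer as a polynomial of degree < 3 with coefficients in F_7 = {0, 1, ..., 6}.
a · b ≡ 5x^2 + 4x + 1 (mod f(x))

Multiply in F_7[x]: a(x)·b(x) = (3x^2 + 5x)·(2x^2 + 4x + 6) = 6x^4 + x^3 + 3x^2 + 2x. This has degree ≥ 3, so divide by f(x) over F_7: 6x^4 + x^3 + 3x^2 + 2x = (6x + 2)·(x^3 + x^2 + 4x + 3) + (5x^2 + 4x + 1). Hence a·b ≡ 5x^2 + 4x + 1 (mod f). (F_7[x]/(f) is a field with 7^3 = 343 elements since f is irreducible of degree 3.)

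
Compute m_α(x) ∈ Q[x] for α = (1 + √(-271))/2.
m_α(x) = x^2 - x + 68

From 2α - 1 = √(-271), squaring gives (2α - 1)^2 = -271, i.e. 4α^2 - 4α + 1 = -271, so α^2 - α + (1 + 271)/4 = 0. Since -271 ≡ 1 (mod 4), (1 + 271)/4 = 68 ∈ Z. The polynomial x^2 - x + 68 has discriminant 1 - 4·(68) = -271, which is not a perfect square in Q (d = -271 is squarefree and ≠ 1), so x^2 - x + 68 is irreducible over Q. It is the minimal polynomial of α.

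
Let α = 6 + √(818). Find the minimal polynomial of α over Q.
m_α(x) = x^2 - 12x - 782

From α - 6 = √(818), squaring gives (α - 6)^2 = 818, i.e. α^2 - 12α + 36 = 818, so α^2 - 12α - 782 = 0. The discriminant of x^2 - 12x - 782 is (-12)^2 - 4·(-782) = 144 + 3128 = 3272, and 4·(818) is not a perfect square in Q since 818 is squarefree and ≠ 1. Hence x^2 - 12x - 782 is irreducible over Q and is the minimal polynomial of α.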